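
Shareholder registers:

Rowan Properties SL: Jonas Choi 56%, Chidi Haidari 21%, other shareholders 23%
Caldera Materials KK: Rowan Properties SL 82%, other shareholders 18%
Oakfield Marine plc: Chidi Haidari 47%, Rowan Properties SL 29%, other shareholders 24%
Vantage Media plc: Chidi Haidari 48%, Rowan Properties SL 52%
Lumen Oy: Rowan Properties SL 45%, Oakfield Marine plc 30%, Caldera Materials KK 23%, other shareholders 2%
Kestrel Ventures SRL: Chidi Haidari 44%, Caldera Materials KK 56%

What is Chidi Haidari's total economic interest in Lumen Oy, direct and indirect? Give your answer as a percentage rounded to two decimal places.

Chidi reaches Lumen along 4 paths.
Via Rowan: 21% × 45% = 9.45%.
Via Oakfield: 47% × 30% = 14.1%.
Via Rowan → Oakfield: 21% × 29% × 30% = 1.827%.
Via Rowan → Caldera: 21% × 82% × 23% = 3.9606%.
Total: 9.45% + 14.1% + 1.827% + 3.9606% = 29.3376%.
Rounded: 29.34%.

29.34%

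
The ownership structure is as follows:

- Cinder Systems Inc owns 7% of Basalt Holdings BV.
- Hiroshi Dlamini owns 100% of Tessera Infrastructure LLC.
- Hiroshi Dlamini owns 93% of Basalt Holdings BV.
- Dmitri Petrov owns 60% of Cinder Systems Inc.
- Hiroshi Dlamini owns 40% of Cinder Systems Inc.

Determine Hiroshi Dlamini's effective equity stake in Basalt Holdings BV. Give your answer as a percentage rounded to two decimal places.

Hiroshi reaches Basalt along 2 paths.
Via Cinder: 40% × 7% = 2.8%.
Direct stake: 93% = 93%.
Total: 2.8% + 93% = 95.8%.
Rounded: 95.80%.

95.80%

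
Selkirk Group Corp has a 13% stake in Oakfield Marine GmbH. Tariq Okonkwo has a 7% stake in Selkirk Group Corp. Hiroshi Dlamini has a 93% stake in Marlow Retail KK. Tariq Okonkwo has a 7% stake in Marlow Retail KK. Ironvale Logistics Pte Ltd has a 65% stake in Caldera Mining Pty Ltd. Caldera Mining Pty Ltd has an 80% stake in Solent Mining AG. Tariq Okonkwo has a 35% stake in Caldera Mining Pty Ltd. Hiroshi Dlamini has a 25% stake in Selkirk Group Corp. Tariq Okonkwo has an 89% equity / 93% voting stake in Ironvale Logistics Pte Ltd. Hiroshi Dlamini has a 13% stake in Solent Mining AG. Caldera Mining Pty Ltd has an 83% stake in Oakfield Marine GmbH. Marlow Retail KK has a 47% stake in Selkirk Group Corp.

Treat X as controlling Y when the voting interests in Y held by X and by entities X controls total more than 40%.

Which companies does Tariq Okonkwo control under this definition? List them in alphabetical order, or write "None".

Tariq holds 93% of Ironvale, so Tariq controls Ironvale.
Ironvale and Tariq together hold 65% + 35% = 100% of Caldera, so Tariq controls Caldera.
Caldera holds 80% of Solent, so Tariq controls Solent.
Caldera holds 83% of Oakfield, so Tariq controls Oakfield.
No other company's threshold is met.

Caldera Mining Pty Ltd, Ironvale Logistics Pte Ltd, Oakfield Marine GmbH, Solent Mining AG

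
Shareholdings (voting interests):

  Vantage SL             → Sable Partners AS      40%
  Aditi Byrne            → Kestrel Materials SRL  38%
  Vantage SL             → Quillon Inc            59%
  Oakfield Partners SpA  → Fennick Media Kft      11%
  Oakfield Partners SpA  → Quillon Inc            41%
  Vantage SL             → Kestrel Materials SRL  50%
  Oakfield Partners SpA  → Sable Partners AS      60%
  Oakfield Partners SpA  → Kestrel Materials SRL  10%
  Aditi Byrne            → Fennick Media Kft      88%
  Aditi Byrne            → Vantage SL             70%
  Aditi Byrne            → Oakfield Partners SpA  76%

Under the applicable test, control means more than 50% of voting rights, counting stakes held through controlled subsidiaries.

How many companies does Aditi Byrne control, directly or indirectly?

Aditi holds 70% of Vantage, so Aditi controls Vantage.
Aditi holds 76% of Oakfield, so Aditi controls Oakfield.
Aditi and Oakfield and Vantage together hold 38% + 10% + 50% = 98% of Kestrel, so Aditi controls Kestrel.
Oakfield and Vantage together hold 60% + 40% = 100% of Sable, so Aditi controls Sable.
Aditi and Oakfield together hold 88% + 11% = 99% of Fennick, so Aditi controls Fennick.
Oakfield and Vantage together hold 41% + 59% = 100% of Quillon, so Aditi controls Quillon.
Aditi controls 6 companies.

6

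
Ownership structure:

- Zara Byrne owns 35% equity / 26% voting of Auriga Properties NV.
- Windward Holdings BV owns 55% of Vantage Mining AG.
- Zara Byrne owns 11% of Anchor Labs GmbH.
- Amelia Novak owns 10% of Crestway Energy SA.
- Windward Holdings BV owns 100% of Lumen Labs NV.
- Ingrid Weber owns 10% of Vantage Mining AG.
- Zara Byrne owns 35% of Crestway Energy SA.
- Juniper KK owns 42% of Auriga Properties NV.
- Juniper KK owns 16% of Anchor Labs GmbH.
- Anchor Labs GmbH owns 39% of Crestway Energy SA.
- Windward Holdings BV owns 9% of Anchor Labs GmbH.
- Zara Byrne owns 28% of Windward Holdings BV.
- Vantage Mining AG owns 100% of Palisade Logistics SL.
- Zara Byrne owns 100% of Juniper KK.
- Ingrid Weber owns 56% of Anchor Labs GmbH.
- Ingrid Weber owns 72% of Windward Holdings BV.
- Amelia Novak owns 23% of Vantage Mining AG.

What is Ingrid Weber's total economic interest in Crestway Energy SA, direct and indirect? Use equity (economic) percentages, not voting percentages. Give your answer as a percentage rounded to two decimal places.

Ingrid reaches Crestway along 2 paths.
Via Anchor: 56% × 39% = 21.84%.
Via Windward → Anchor: 72% × 9% × 39% = 2.5272%.
Total: 21.84% + 2.5272% = 24.3672%.
Rounded: 24.37%.

24.37%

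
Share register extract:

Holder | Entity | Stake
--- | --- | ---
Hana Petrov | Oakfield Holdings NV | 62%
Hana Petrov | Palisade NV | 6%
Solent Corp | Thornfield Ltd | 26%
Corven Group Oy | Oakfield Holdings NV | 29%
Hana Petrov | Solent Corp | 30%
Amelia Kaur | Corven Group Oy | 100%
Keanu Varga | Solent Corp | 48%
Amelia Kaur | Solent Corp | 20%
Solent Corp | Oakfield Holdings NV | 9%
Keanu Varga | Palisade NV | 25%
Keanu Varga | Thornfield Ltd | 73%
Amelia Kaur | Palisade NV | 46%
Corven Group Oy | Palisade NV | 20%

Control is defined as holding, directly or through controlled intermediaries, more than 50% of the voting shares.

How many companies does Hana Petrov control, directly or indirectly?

Hana holds 62% of Oakfield, so Hana controls Oakfield.
No other company's threshold is met.
Hana controls 1 company.

1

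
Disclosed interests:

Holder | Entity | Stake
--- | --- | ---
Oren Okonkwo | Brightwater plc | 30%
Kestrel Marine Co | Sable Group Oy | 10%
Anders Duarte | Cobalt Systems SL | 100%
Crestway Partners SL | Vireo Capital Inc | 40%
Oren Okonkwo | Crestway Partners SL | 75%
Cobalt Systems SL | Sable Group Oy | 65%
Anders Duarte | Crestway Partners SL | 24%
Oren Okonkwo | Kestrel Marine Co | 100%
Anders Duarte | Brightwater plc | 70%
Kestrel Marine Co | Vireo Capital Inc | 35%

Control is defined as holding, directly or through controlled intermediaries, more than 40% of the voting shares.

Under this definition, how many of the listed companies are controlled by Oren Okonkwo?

3

Oren holds 75% of Crestway, so Oren controls Crestway.
Oren holds 100% of Kestrel, so Oren controls Kestrel.
Crestway and Kestrel together hold 40% + 35% = 75% of Vireo, so Oren controls Vireo.
No other company's threshold is met.
Oren controls 3 companies.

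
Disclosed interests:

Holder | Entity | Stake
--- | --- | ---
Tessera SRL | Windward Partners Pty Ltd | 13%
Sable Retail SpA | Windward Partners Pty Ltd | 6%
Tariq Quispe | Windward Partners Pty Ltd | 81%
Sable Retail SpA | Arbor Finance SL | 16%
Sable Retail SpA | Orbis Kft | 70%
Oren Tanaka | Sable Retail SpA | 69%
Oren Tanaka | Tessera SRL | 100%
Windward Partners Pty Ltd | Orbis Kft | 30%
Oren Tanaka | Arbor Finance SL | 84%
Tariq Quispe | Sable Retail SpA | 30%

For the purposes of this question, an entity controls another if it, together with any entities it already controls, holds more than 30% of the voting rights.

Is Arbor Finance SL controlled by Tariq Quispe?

No

Tariq holds 81% of Windward, so Tariq controls Windward.
Neither Tariq nor any entity Tariq controls holds any voting interest in Arbor.
So Tariq does not control Arbor.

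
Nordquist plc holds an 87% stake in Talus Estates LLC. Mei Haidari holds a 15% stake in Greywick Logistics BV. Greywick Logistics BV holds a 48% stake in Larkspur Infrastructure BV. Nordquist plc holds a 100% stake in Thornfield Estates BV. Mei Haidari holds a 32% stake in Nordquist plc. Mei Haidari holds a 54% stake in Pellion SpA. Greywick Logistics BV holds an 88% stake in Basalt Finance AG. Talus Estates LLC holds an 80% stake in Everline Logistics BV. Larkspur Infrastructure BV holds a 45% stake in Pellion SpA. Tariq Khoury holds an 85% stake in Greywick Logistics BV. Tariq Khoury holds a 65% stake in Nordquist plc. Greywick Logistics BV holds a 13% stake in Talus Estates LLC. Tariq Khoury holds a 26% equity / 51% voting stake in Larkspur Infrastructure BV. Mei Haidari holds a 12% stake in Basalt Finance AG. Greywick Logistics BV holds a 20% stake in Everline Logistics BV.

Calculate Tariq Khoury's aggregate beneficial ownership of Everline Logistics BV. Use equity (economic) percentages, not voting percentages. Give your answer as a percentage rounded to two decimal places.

71.08%

Tariq reaches Everline along 3 paths.
Via Nordquist → Talus: 65% × 87% × 80% = 45.24%.
Via Greywick → Talus: 85% × 13% × 80% = 8.84%.
Via Greywick: 85% × 20% = 17%.
Total: 45.24% + 8.84% + 17% = 71.08%.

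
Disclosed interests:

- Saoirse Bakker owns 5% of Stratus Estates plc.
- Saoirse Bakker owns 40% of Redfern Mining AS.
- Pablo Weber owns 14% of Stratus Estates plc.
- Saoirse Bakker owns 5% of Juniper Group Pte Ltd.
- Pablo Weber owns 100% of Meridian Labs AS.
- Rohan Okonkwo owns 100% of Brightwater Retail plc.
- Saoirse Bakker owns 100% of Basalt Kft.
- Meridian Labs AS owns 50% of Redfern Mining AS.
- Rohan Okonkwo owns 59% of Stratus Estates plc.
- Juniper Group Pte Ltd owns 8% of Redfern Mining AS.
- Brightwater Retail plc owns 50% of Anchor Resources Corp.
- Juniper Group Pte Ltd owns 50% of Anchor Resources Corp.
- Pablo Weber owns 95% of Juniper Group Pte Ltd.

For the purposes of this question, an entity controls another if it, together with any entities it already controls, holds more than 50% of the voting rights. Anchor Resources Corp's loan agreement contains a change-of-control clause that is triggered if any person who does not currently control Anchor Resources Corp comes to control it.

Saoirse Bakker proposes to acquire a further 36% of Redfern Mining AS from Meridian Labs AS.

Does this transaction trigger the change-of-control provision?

No

The purchase adds only to Saoirse's holdings (Meridian's stake shrinks), so Saoirse is the only person who could newly come to control Anchor.
Saoirse holds 100% of Basalt, so Saoirse controls Basalt.
Neither Saoirse nor any entity Saoirse controls holds any voting interest in Anchor.
So before the transaction, Saoirse does not control Anchor.
After the purchase, Saoirse's direct stake in Redfern rises to 40% + 36% = 76%, and Meridian's stake falls to 14%.
Saoirse holds 76% of Redfern, so Saoirse controls Redfern.
After the transaction, neither Saoirse nor any entity Saoirse controls holds a voting interest in Anchor, so Saoirse still does not control it.
No new person acquires control, so the clause is not triggered.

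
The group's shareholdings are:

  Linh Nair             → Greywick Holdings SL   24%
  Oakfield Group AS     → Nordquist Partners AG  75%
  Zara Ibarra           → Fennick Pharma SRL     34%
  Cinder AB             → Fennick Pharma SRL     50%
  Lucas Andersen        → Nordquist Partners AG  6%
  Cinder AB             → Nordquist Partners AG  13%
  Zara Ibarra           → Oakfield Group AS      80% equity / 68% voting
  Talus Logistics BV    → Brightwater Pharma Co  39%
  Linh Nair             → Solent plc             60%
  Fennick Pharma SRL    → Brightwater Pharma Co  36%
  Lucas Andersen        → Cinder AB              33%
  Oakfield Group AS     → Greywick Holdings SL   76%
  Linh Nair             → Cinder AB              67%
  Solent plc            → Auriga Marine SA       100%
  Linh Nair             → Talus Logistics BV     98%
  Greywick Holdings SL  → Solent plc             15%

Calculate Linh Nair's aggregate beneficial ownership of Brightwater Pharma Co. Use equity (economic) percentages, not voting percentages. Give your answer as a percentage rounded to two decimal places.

50.28%

Linh reaches Brightwater along 2 paths.
Via Cinder → Fennick: 67% × 50% × 36% = 12.06%.
Via Talus: 98% × 39% = 38.22%.
Total: 12.06% + 38.22% = 50.28%.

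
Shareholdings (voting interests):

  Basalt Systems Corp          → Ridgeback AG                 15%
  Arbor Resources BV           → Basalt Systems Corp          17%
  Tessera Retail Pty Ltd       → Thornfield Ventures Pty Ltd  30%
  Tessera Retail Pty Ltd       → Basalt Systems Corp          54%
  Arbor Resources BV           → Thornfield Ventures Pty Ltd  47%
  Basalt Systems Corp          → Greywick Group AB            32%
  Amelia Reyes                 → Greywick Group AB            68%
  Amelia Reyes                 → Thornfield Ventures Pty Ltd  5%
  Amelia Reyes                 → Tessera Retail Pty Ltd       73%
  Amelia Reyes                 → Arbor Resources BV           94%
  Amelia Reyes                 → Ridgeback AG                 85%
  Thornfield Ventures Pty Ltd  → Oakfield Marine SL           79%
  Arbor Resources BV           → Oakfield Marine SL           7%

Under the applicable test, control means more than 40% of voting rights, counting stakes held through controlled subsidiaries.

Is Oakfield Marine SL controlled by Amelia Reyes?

Yes

Amelia holds 94% of Arbor, so Amelia controls Arbor.
Amelia holds 73% of Tessera, so Amelia controls Tessera.
Amelia and Arbor and Tessera together hold 5% + 47% + 30% = 82% of Thornfield, so Amelia controls Thornfield.
Arbor and Thornfield together hold 7% + 79% = 86% of Oakfield, so Amelia controls Oakfield.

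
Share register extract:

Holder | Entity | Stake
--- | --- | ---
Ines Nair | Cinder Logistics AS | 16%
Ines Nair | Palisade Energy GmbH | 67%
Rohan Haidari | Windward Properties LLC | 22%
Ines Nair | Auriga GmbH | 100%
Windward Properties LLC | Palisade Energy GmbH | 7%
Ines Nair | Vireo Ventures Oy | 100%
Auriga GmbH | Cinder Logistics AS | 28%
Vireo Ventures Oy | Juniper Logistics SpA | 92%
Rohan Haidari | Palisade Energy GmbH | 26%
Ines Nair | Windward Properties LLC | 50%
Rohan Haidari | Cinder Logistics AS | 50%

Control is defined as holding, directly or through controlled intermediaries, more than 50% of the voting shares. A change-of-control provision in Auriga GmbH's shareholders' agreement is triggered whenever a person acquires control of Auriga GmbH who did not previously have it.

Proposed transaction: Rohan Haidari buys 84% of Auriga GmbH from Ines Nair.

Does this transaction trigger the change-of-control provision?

The purchase adds only to Rohan's holdings (Ines's stake shrinks), so Rohan is the only person who could newly come to control Auriga.
Rohan's largest direct stake is 50% in Cinder, which does not meet the threshold, so Rohan controls no company.
Neither Rohan nor any entity Rohan controls holds any voting interest in Auriga.
So before the transaction, Rohan does not control Auriga.
After the purchase, Rohan holds 84% of Auriga directly, and Ines's stake falls to 16%.
Rohan holds 84% of Auriga, so Rohan controls Auriga.
Rohan did not control Auriga before and does after, so the clause is triggered.

Yes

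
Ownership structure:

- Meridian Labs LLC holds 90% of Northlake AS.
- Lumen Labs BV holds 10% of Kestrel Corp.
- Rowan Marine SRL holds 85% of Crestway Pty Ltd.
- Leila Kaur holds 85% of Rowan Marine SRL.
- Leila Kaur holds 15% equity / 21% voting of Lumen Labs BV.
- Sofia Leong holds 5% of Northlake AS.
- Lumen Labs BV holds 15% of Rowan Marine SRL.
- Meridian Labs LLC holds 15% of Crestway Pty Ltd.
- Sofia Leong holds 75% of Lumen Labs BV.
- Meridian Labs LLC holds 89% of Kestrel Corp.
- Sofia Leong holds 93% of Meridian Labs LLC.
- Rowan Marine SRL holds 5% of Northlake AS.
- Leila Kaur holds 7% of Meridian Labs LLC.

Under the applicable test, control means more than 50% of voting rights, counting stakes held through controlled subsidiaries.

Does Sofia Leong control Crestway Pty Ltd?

Sofia holds 75% of Lumen, so Sofia controls Lumen.
Sofia holds 93% of Meridian, so Sofia controls Meridian.
Lumen and Meridian together hold 10% + 89% = 99% of Kestrel, so Sofia controls Kestrel.
Sofia and Meridian together hold 5% + 90% = 95% of Northlake, so Sofia controls Northlake.
In Crestway, Sofia's side holds only 15%, not > 50%.
So Sofia does not control Crestway.

No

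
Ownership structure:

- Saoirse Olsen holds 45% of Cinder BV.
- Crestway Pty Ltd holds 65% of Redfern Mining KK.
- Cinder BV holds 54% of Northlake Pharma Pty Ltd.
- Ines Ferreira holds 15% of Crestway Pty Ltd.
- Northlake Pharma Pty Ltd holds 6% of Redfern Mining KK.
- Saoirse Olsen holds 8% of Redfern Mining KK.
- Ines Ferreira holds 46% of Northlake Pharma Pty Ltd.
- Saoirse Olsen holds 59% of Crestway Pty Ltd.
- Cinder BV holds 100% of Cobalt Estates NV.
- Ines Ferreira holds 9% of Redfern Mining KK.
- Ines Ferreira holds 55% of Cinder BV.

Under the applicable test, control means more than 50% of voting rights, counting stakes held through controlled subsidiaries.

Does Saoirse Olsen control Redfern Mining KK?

Yes

Saoirse holds 59% of Crestway, so Saoirse controls Crestway.
Crestway and Saoirse together hold 65% + 8% = 73% of Redfern, so Saoirse controls Redfern.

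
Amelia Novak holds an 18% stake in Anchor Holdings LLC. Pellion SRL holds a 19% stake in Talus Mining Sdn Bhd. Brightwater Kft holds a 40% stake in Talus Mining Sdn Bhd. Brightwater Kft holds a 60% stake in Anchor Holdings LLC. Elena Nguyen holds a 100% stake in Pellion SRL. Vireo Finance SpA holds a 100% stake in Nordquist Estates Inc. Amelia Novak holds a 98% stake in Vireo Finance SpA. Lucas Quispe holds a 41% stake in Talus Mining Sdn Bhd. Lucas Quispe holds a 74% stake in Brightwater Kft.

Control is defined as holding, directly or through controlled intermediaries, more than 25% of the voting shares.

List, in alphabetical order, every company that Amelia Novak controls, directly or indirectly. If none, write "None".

Nordquist Estates Inc, Vireo Finance SpA

Amelia holds 98% of Vireo, so Amelia controls Vireo.
Vireo holds 100% of Nordquist, so Amelia controls Nordquist.
No other company's threshold is met.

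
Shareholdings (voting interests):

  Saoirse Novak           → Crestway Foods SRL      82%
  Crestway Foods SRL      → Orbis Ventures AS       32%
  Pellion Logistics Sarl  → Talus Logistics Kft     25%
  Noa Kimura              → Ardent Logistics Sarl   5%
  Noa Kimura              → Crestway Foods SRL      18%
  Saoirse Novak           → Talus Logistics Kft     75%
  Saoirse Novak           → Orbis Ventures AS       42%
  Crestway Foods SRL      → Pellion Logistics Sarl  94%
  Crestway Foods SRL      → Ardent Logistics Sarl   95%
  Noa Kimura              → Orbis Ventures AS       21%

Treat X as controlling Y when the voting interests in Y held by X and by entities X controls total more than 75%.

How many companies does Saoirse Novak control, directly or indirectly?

Saoirse holds 82% of Crestway, so Saoirse controls Crestway.
Crestway holds 95% of Ardent, so Saoirse controls Ardent.
Crestway holds 94% of Pellion, so Saoirse controls Pellion.
Saoirse and Pellion together hold 75% + 25% = 100% of Talus, so Saoirse controls Talus.
No other company's threshold is met.
Saoirse controls 4 companies.

4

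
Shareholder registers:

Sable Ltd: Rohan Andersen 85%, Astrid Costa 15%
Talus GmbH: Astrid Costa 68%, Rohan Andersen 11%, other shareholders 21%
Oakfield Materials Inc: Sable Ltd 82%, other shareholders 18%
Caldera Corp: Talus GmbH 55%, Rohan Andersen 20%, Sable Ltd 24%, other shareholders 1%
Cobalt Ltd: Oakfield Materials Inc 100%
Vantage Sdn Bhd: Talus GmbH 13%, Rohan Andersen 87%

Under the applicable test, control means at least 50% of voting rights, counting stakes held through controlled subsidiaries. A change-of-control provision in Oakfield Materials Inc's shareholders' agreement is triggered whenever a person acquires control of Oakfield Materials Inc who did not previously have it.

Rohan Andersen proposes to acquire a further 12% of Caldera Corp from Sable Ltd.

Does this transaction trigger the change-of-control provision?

No

The purchase adds only to Rohan's holdings (Sable's stake shrinks), so Rohan is the only person who could newly come to control Oakfield.
Rohan holds 85% of Sable, so Rohan controls Sable.
Sable holds 82% of Oakfield, so Rohan controls Oakfield.
So Rohan already controls Oakfield before the transaction.
After the purchase, Rohan's direct stake in Caldera rises to 20% + 12% = 32%, and Sable's stake falls to 12%.
Rohan controlled Oakfield already, so this is not a new person acquiring control; every other person's position is unchanged or reduced.
No new person acquires control, so the clause is not triggered.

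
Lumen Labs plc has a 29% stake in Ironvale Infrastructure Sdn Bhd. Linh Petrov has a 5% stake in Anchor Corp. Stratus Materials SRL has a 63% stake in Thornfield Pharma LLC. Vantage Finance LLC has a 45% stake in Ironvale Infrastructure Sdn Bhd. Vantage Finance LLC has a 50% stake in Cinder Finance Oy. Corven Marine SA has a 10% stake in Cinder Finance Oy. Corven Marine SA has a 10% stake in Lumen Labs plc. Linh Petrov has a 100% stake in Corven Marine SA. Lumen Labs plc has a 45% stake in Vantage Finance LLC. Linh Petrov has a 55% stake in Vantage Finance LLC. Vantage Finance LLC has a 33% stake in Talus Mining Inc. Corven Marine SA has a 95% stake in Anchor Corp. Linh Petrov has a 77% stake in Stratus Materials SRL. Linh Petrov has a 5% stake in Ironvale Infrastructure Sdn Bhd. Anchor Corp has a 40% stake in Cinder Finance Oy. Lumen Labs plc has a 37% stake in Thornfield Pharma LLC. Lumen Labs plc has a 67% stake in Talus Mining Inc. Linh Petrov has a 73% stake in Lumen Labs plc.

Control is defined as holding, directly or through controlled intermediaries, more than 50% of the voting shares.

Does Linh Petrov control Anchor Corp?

Yes

Linh holds 100% of Corven, so Linh controls Corven.
Corven and Linh together hold 95% + 5% = 100% of Anchor, so Linh controls Anchor.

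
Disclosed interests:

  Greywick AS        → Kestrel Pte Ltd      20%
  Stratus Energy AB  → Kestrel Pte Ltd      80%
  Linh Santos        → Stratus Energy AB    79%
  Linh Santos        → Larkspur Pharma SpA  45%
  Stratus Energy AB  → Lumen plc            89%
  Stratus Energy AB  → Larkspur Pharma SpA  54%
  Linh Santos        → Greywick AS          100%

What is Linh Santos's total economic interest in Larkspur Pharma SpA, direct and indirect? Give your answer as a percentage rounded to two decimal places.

Linh reaches Larkspur along 2 paths.
Direct stake: 45% = 45%.
Via Stratus: 79% × 54% = 42.66%.
Total: 45% + 42.66% = 87.66%.

87.66%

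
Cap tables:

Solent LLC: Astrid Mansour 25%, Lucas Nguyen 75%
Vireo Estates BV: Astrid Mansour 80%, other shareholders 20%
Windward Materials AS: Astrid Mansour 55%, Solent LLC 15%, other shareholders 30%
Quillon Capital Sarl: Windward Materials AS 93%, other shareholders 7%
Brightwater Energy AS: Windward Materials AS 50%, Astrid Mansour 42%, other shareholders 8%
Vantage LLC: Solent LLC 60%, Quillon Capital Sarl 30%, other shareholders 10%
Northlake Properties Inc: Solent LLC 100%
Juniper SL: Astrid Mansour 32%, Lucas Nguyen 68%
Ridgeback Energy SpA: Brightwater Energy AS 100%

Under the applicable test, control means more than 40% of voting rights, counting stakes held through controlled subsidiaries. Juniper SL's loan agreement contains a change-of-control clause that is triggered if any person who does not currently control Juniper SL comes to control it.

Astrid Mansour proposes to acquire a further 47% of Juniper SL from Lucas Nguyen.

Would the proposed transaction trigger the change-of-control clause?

Yes

The purchase adds only to Astrid's holdings (Lucas's stake shrinks), so Astrid is the only person who could newly come to control Juniper.
Astrid holds 80% of Vireo, so Astrid controls Vireo.
Astrid holds 55% of Windward, so Astrid controls Windward.
Windward holds 93% of Quillon, so Astrid controls Quillon.
Windward and Astrid together hold 50% + 42% = 92% of Brightwater, so Astrid controls Brightwater.
Brightwater holds 100% of Ridgeback, so Astrid controls Ridgeback.
In Juniper, Astrid's side holds only 32%, not > 40%.
So before the transaction, Astrid does not control Juniper.
After the purchase, Astrid's direct stake in Juniper rises to 32% + 47% = 79%, and Lucas's stake falls to 21%.
Astrid holds 79% of Juniper, so Astrid controls Juniper.
Astrid did not control Juniper before and does after, so the clause is triggered.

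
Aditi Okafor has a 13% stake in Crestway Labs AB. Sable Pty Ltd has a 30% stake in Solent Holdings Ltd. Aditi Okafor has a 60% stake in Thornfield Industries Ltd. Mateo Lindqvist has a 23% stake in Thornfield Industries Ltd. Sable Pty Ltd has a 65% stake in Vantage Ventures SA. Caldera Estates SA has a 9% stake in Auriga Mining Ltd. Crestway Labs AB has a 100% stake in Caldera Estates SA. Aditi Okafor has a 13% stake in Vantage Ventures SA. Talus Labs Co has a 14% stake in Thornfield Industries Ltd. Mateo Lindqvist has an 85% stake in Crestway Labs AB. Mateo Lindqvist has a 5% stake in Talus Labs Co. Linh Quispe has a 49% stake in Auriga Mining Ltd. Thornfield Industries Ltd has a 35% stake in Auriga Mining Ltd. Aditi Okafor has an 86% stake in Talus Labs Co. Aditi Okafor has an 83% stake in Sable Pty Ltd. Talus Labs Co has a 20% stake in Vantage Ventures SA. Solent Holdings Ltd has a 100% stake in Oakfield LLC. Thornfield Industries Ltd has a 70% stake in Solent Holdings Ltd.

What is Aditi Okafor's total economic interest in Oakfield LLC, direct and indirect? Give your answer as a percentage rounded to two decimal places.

75.33%

Aditi reaches Oakfield along 3 paths.
Via Thornfield → Solent: 60% × 70% × 100% = 42%.
Via Talus → Thornfield → Solent: 86% × 14% × 70% × 100% = 8.428%.
Via Sable → Solent: 83% × 30% × 100% = 24.9%.
Total: 42% + 8.428% + 24.9% = 75.328%.
Rounded: 75.33%.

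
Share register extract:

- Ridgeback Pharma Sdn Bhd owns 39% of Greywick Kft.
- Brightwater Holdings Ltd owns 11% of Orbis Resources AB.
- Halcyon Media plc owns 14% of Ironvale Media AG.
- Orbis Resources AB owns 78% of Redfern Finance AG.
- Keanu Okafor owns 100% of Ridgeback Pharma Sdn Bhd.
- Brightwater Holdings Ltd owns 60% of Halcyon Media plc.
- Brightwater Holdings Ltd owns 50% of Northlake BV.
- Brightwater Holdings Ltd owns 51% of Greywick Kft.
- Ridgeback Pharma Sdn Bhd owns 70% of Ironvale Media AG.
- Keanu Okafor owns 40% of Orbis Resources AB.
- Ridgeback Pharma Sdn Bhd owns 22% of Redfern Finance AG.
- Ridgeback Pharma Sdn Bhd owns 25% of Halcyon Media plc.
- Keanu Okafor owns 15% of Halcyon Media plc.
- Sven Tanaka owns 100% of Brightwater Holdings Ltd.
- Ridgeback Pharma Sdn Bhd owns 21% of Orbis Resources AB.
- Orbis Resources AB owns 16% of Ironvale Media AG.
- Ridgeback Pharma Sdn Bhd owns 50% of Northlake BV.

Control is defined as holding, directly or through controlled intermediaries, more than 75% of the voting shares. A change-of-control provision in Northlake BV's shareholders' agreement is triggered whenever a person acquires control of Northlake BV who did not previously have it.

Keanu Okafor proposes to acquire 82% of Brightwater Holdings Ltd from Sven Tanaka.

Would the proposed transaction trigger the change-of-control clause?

The purchase adds only to Keanu's holdings (Sven's stake shrinks), so Keanu is the only person who could newly come to control Northlake.
Keanu holds 100% of Ridgeback, so Keanu controls Ridgeback.
In Northlake, Keanu's side holds only 50%, not > 75%.
So before the transaction, Keanu does not control Northlake.
After the purchase, Keanu holds 82% of Brightwater directly, and Sven's stake falls to 18%.
Keanu holds 82% of Brightwater, so Keanu controls Brightwater.
Brightwater and Ridgeback together hold 50% + 50% = 100% of Northlake, so Keanu controls Northlake.
Keanu did not control Northlake before and does after, so the clause is triggered.

Yes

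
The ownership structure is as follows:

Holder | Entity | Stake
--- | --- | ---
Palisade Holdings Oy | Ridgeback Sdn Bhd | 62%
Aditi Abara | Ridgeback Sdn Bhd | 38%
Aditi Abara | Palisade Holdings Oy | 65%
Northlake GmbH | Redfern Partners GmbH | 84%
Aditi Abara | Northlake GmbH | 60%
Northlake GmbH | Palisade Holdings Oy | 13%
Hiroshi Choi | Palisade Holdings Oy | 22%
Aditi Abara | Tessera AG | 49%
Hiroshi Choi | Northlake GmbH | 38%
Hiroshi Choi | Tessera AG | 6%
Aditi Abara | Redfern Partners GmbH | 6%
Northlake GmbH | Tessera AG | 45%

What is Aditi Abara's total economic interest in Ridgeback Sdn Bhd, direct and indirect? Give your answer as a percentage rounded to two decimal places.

83.14%

Aditi reaches Ridgeback along 3 paths.
Via Northlake → Palisade: 60% × 13% × 62% = 4.836%.
Via Palisade: 65% × 62% = 40.3%.
Direct stake: 38% = 38%.
Total: 4.836% + 40.3% + 38% = 83.136%.
Rounded: 83.14%.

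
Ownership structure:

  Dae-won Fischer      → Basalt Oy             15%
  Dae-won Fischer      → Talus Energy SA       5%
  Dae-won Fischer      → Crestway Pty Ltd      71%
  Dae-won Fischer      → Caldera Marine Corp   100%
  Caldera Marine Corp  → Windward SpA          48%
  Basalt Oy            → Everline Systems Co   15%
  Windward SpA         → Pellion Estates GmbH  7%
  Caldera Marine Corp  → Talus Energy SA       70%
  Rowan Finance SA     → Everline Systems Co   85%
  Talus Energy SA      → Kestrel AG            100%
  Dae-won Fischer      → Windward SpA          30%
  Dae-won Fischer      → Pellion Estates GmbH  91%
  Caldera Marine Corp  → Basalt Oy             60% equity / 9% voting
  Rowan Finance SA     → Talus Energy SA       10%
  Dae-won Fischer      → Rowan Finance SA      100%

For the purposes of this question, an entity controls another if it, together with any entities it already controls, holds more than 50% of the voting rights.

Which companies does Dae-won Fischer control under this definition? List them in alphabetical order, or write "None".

Caldera Marine Corp, Crestway Pty Ltd, Everline Systems Co, Kestrel AG, Pellion Estates GmbH, Rowan Finance SA, Talus Energy SA, Windward SpA

Dae-won holds 71% of Crestway, so Dae-won controls Crestway.
Dae-won holds 100% of Rowan, so Dae-won controls Rowan.
Dae-won holds 100% of Caldera, so Dae-won controls Caldera.
Caldera and Dae-won together hold 48% + 30% = 78% of Windward, so Dae-won controls Windward.
Caldera and Rowan and Dae-won together hold 70% + 10% + 5% = 85% of Talus, so Dae-won controls Talus.
Talus holds 100% of Kestrel, so Dae-won controls Kestrel.
Rowan holds 85% of Everline, so Dae-won controls Everline.
Dae-won and Windward together hold 91% + 7% = 98% of Pellion, so Dae-won controls Pellion.
No other company's threshold is met.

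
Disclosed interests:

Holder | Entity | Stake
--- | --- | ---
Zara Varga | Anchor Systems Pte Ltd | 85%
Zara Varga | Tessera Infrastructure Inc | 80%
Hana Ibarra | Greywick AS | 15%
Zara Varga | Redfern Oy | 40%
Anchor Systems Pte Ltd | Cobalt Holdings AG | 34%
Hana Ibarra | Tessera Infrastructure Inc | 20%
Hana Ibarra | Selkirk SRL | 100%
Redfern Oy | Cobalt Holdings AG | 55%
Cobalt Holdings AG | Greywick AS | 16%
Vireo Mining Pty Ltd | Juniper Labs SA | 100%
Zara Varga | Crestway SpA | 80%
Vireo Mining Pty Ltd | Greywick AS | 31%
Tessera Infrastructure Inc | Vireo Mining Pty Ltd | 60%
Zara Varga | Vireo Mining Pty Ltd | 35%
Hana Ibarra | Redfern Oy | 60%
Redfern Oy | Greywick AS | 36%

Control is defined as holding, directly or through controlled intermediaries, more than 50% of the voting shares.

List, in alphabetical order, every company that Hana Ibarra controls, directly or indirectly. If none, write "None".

Cobalt Holdings AG, Greywick AS, Redfern Oy, Selkirk SRL

Hana holds 60% of Redfern, so Hana controls Redfern.
Hana holds 100% of Selkirk, so Hana controls Selkirk.
Redfern holds 55% of Cobalt, so Hana controls Cobalt.
Hana and Redfern and Cobalt together hold 15% + 36% + 16% = 67% of Greywick, so Hana controls Greywick.
No other company's threshold is met.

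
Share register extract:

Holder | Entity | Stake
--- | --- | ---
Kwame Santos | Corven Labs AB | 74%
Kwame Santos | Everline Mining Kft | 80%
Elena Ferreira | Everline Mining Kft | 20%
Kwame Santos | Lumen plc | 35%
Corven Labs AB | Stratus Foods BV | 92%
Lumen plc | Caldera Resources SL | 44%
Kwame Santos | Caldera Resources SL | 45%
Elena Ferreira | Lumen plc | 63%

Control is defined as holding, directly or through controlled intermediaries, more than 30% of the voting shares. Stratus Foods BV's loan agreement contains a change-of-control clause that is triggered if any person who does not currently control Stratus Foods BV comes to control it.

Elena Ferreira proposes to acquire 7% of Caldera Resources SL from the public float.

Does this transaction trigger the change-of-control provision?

No

The purchase changes only Elena's holdings, so Elena is the only person who could newly come to control Stratus.
Elena holds 63% of Lumen, so Elena controls Lumen.
Lumen holds 44% of Caldera, so Elena controls Caldera.
Neither Elena nor any entity Elena controls holds any voting interest in Stratus.
So before the transaction, Elena does not control Stratus.
After the purchase, Elena holds 7% of Caldera directly.
Lumen and Elena together hold 44% + 7% = 51% of Caldera, so Elena controls Caldera.
After the transaction, neither Elena nor any entity Elena controls holds a voting interest in Stratus, so Elena still does not control it.
No new person acquires control, so the clause is not triggered.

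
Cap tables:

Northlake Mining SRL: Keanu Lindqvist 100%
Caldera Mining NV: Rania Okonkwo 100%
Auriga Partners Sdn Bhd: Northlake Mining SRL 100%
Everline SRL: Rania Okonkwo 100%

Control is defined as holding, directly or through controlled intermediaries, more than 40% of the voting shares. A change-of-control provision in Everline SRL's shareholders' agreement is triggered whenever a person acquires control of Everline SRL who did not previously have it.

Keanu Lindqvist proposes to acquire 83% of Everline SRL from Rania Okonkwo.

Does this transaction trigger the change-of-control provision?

The purchase adds only to Keanu's holdings (Rania's stake shrinks), so Keanu is the only person who could newly come to control Everline.
Keanu holds 100% of Northlake, so Keanu controls Northlake.
Northlake holds 100% of Auriga, so Keanu controls Auriga.
Neither Keanu nor any entity Keanu controls holds any voting interest in Everline.
So before the transaction, Keanu does not control Everline.
After the purchase, Keanu holds 83% of Everline directly, and Rania's stake falls to 17%.
Keanu holds 83% of Everline, so Keanu controls Everline.
Keanu did not control Everline before and does after, so the clause is triggered.

Yes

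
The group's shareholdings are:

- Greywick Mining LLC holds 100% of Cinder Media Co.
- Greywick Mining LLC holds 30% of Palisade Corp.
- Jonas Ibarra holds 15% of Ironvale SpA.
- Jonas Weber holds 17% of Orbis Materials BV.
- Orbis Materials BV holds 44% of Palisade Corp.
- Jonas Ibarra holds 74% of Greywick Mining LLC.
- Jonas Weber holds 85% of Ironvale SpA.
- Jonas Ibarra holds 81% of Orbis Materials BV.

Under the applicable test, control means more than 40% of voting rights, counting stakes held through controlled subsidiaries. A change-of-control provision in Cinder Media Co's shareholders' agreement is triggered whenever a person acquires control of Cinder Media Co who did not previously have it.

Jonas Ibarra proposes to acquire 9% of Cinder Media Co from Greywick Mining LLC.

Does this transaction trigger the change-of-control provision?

The purchase adds only to Jonas Ibarra's holdings (Greywick's stake shrinks), so Jonas Ibarra is the only person who could newly come to control Cinder.
Jonas Ibarra holds 74% of Greywick, so Jonas Ibarra controls Greywick.
Greywick holds 100% of Cinder, so Jonas Ibarra controls Cinder.
So Jonas Ibarra already controls Cinder before the transaction.
After the purchase, Jonas Ibarra holds 9% of Cinder directly, and Greywick's stake falls to 91%.
Jonas Ibarra controlled Cinder already, so this is not a new person acquiring control; every other person's position is unchanged or reduced.
No new person acquires control, so the clause is not triggered.

No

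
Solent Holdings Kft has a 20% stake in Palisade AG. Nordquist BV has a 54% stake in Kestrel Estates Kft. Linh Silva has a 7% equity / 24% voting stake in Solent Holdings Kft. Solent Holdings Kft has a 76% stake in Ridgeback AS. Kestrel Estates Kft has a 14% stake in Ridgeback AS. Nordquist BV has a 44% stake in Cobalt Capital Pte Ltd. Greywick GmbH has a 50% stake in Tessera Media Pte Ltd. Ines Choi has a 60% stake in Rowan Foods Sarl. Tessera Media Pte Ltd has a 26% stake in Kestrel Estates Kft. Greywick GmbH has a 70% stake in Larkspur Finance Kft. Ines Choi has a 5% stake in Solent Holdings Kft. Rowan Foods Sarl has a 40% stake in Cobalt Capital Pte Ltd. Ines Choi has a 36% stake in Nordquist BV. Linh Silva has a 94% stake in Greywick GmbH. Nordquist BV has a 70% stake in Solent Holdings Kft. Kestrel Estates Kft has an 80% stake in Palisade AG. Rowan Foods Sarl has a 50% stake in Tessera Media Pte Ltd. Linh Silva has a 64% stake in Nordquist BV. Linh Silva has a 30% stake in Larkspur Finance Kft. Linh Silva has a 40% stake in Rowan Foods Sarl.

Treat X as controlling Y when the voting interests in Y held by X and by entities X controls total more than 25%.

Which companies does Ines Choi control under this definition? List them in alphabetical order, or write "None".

Ines holds 36% of Nordquist, so Ines controls Nordquist.
Ines holds 60% of Rowan, so Ines controls Rowan.
Ines and Nordquist together hold 5% + 70% = 75% of Solent, so Ines controls Solent.
Rowan holds 50% of Tessera, so Ines controls Tessera.
Nordquist and Rowan together hold 44% + 40% = 84% of Cobalt, so Ines controls Cobalt.
Nordquist and Tessera together hold 54% + 26% = 80% of Kestrel, so Ines controls Kestrel.
Kestrel and Solent together hold 14% + 76% = 90% of Ridgeback, so Ines controls Ridgeback.
Kestrel and Solent together hold 80% + 20% = 100% of Palisade, so Ines controls Palisade.
No other company's threshold is met.

Cobalt Capital Pte Ltd, Kestrel Estates Kft, Nordquist BV, Palisade AG, Ridgeback AS, Rowan Foods Sarl, Solent Holdings Kft, Tessera Media Pte Ltd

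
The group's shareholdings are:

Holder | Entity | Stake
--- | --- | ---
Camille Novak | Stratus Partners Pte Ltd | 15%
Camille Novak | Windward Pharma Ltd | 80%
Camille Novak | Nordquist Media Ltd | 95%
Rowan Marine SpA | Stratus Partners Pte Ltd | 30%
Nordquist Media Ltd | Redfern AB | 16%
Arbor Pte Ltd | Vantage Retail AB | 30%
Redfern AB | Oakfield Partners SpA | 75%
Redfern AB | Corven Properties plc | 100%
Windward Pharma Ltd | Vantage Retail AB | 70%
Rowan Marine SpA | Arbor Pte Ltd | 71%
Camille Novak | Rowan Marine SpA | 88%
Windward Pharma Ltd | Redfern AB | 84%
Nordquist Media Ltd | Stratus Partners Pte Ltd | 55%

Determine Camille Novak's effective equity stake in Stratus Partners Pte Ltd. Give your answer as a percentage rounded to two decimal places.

Camille reaches Stratus along 3 paths.
Direct stake: 15% = 15%.
Via Nordquist: 95% × 55% = 52.25%.
Via Rowan: 88% × 30% = 26.4%.
Total: 15% + 52.25% + 26.4% = 93.65%.

93.65%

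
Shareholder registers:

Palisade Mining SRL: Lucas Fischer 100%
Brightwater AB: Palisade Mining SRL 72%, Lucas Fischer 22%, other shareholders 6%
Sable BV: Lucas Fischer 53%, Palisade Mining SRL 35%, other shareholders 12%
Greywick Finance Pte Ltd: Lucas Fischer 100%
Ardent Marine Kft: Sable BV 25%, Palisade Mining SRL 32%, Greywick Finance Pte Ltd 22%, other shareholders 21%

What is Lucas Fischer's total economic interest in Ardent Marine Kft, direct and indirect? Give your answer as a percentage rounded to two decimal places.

Lucas reaches Ardent along 4 paths.
Via Sable: 53% × 25% = 13.25%.
Via Palisade → Sable: 100% × 35% × 25% = 8.75%.
Via Palisade: 100% × 32% = 32%.
Via Greywick: 100% × 22% = 22%.
Total: 13.25% + 8.75% + 32% + 22% = 76%.
Rounded: 76.00%.

76.00%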